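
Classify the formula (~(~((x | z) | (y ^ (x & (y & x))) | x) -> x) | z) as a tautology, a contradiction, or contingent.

contingent

x | y | z | φ
- | - | - | -
F | F | F | T
F | F | T | T
F | T | F | F
F | T | T | T
T | F | F | F
T | F | T | T
T | T | F | F
T | T | T | T
5 of 8 rows are T, so the formula is contingent.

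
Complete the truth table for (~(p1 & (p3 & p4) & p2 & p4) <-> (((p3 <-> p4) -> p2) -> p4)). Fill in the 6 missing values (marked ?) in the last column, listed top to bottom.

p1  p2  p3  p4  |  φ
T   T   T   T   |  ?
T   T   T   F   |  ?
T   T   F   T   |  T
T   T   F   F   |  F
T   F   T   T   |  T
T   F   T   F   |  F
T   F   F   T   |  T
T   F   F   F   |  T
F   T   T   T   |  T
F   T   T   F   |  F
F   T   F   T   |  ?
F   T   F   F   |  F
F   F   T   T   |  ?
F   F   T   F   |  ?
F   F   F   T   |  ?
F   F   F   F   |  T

Row p1=T, p2=T, p3=T, p4=T: ~(p1 & (p3 & p4) & p2 & p4) = F, (((p3 <-> p4) -> p2) -> p4) = T, so the formula = F.
Row p1=T, p2=T, p3=T, p4=F: ~(p1 & (p3 & p4) & p2 & p4) = T, (((p3 <-> p4) -> p2) -> p4) = F, so the formula = F.
Row p1=F, p2=T, p3=F, p4=T: ~(p1 & (p3 & p4) & p2 & p4) = T, (((p3 <-> p4) -> p2) -> p4) = T, so the formula = T.
Row p1=F, p2=F, p3=T, p4=T: ~(p1 & (p3 & p4) & p2 & p4) = T, (((p3 <-> p4) -> p2) -> p4) = T, so the formula = T.
Row p1=F, p2=F, p3=T, p4=F: ~(p1 & (p3 & p4) & p2 & p4) = T, (((p3 <-> p4) -> p2) -> p4) = F, so the formula = F.
Row p1=F, p2=F, p3=F, p4=T: ~(p1 & (p3 & p4) & p2 & p4) = T, (((p3 <-> p4) -> p2) -> p4) = T, so the formula = T.

F, F, T, T, F, T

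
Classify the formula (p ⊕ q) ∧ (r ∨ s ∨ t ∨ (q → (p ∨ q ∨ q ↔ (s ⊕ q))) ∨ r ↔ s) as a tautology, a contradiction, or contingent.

contingent

p | q | r | s | t || φ
0 | 0 | 0 | 0 | 0 || 0
0 | 0 | 0 | 0 | 1 || 0
0 | 0 | 0 | 1 | 0 || 0
0 | 0 | 0 | 1 | 1 || 0
0 | 0 | 1 | 0 | 0 || 0
0 | 0 | 1 | 0 | 1 || 0
0 | 0 | 1 | 1 | 0 || 0
0 | 0 | 1 | 1 | 1 || 0
0 | 1 | 0 | 0 | 0 || 0
0 | 1 | 0 | 0 | 1 || 0
0 | 1 | 0 | 1 | 0 || 1
0 | 1 | 0 | 1 | 1 || 1
0 | 1 | 1 | 0 | 0 || 0
0 | 1 | 1 | 0 | 1 || 0
0 | 1 | 1 | 1 | 0 || 1
0 | 1 | 1 | 1 | 1 || 1
1 | 0 | 0 | 0 | 0 || 0
1 | 0 | 0 | 0 | 1 || 0
1 | 0 | 0 | 1 | 0 || 1
1 | 0 | 0 | 1 | 1 || 1
1 | 0 | 1 | 0 | 0 || 0
1 | 0 | 1 | 0 | 1 || 0
1 | 0 | 1 | 1 | 0 || 1
1 | 0 | 1 | 1 | 1 || 1
1 | 1 | 0 | 0 | 0 || 0
1 | 1 | 0 | 0 | 1 || 0
1 | 1 | 0 | 1 | 0 || 0
1 | 1 | 0 | 1 | 1 || 0
1 | 1 | 1 | 0 | 0 || 0
1 | 1 | 1 | 0 | 1 || 0
1 | 1 | 1 | 1 | 0 || 0
1 | 1 | 1 | 1 | 1 || 0
8 of 32 rows are 1, so the formula is contingent.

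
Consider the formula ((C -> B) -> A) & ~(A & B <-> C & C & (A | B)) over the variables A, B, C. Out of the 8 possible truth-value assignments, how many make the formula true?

A  B  C     (C -> B)  ((C -> B) -> A)  (A & B)  (A | B)  (C & C & (A | B))  φ
1  1  1        1             1            1        1             1          0
1  1  0        1             1            1        1             0          1
1  0  1        0             1            0        1             1          1
1  0  0        1             1            0        1             0          0
0  1  1        1             0            0        1             1          0
0  1  0        1             0            0        1             0          0
0  0  1        0             1            0        0             0          0
0  0  0        1             0            0        0             0          0
The formula is true on 2 of the 8 rows.

2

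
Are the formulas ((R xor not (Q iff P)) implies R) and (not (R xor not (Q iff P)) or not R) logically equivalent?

not equivalent

P  Q  R  |  φ  ψ
T  T  T  |  T  F
T  T  F  |  T  T
T  F  T  |  T  T
T  F  F  |  F  T
F  T  T  |  T  T
F  T  F  |  F  T
F  F  T  |  T  F
F  F  F  |  T  T
The columns differ at P=T, Q=T, R=T (φ=T, ψ=F), so they are not equivalent.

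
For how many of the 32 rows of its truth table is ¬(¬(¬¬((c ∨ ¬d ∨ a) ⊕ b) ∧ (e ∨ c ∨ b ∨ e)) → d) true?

a | b | c | d | e | φ
- | - | - | - | - | -
1 | 1 | 1 | 1 | 1 | 0
1 | 1 | 1 | 1 | 0 | 0
1 | 1 | 1 | 0 | 1 | 1
1 | 1 | 1 | 0 | 0 | 1
1 | 1 | 0 | 1 | 1 | 0
1 | 1 | 0 | 1 | 0 | 0
1 | 1 | 0 | 0 | 1 | 1
1 | 1 | 0 | 0 | 0 | 1
1 | 0 | 1 | 1 | 1 | 0
1 | 0 | 1 | 1 | 0 | 0
1 | 0 | 1 | 0 | 1 | 0
1 | 0 | 1 | 0 | 0 | 0
1 | 0 | 0 | 1 | 1 | 0
1 | 0 | 0 | 1 | 0 | 0
1 | 0 | 0 | 0 | 1 | 0
1 | 0 | 0 | 0 | 0 | 1
0 | 1 | 1 | 1 | 1 | 0
0 | 1 | 1 | 1 | 0 | 0
0 | 1 | 1 | 0 | 1 | 1
0 | 1 | 1 | 0 | 0 | 1
0 | 1 | 0 | 1 | 1 | 0
0 | 1 | 0 | 1 | 0 | 0
0 | 1 | 0 | 0 | 1 | 1
0 | 1 | 0 | 0 | 0 | 1
0 | 0 | 1 | 1 | 1 | 0
0 | 0 | 1 | 1 | 0 | 0
0 | 0 | 1 | 0 | 1 | 0
0 | 0 | 1 | 0 | 0 | 0
0 | 0 | 0 | 1 | 1 | 0
0 | 0 | 0 | 1 | 0 | 0
0 | 0 | 0 | 0 | 1 | 0
0 | 0 | 0 | 0 | 0 | 1
The formula is true on 10 of the 32 rows.

10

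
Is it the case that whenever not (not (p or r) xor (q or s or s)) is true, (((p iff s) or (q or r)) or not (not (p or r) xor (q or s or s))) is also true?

p | q | r | s || φ | ψ
T | T | T | T || F | T
T | T | T | F || F | T
T | T | F | T || F | T
T | T | F | F || F | T
T | F | T | T || F | T
T | F | T | F || T | T
T | F | F | T || F | T
T | F | F | F || T | T
F | T | T | T || F | T
F | T | T | F || F | T
F | T | F | T || T | T
F | T | F | F || T | T
F | F | T | T || F | T
F | F | T | F || T | T
F | F | F | T || T | T
F | F | F | F || F | T
In every row where φ is true, ψ is also true, so φ ⊨ ψ.

yes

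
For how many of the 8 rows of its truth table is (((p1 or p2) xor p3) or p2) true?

6

  p1     p2     p3   |  (p1 or p2)  ((p1 or p2) xor p3)  (((p1 or p2) xor p3) or p2)
 True   True   True  |     True            False                     True           
 True   True  False  |     True             True                     True           
 True  False   True  |     True            False                    False           
 True  False  False  |     True             True                     True           
False   True   True  |     True            False                     True           
False   True  False  |     True             True                     True           
False  False   True  |    False             True                     True           
False  False  False  |    False            False                    False           
The formula is true on 6 of the 8 rows.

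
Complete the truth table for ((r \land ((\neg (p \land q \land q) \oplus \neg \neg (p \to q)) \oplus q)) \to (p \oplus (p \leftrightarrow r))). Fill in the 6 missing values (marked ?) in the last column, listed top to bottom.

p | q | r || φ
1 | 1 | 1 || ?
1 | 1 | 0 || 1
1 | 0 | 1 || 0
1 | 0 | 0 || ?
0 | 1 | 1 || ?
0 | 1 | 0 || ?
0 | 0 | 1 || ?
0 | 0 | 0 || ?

Row p=1, q=1, r=1: (r \land ((\neg (p \land q \land q) \oplus \neg \neg (p \to q)) \oplus q)) = 0, (p \oplus (p \leftrightarrow r)) = 0, so the formula = 1.
Row p=1, q=0, r=0: (r \land ((\neg (p \land q \land q) \oplus \neg \neg (p \to q)) \oplus q)) = 0, (p \oplus (p \leftrightarrow r)) = 1, so the formula = 1.
Row p=0, q=1, r=1: (r \land ((\neg (p \land q \land q) \oplus \neg \neg (p \to q)) \oplus q)) = 1, (p \oplus (p \leftrightarrow r)) = 0, so the formula = 0.
Row p=0, q=1, r=0: (r \land ((\neg (p \land q \land q) \oplus \neg \neg (p \to q)) \oplus q)) = 0, (p \oplus (p \leftrightarrow r)) = 1, so the formula = 1.
Row p=0, q=0, r=1: (r \land ((\neg (p \land q \land q) \oplus \neg \neg (p \to q)) \oplus q)) = 0, (p \oplus (p \leftrightarrow r)) = 0, so the formula = 1.
Row p=0, q=0, r=0: (r \land ((\neg (p \land q \land q) \oplus \neg \neg (p \to q)) \oplus q)) = 0, (p \oplus (p \leftrightarrow r)) = 1, so the formula = 1.

1, 1, 0, 1, 1, 1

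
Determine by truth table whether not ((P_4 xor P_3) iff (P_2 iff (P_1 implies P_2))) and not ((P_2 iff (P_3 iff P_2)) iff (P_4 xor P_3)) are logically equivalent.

not equivalent

P_1  P_2  P_3  P_4  |  φ  ψ
 0    0    0    0   |  0  0
 0    0    0    1   |  1  1
 0    0    1    0   |  1  0
 0    0    1    1   |  0  1
 0    1    0    0   |  1  0
 0    1    0    1   |  0  1
 0    1    1    0   |  0  0
 0    1    1    1   |  1  1
 1    0    0    0   |  1  0
 1    0    0    1   |  0  1
 1    0    1    0   |  0  0
 1    0    1    1   |  1  1
 1    1    0    0   |  1  0
 1    1    0    1   |  0  1
 1    1    1    0   |  0  0
 1    1    1    1   |  1  1
The columns differ at P_1=0, P_2=0, P_3=1, P_4=0 (φ=1, ψ=0), so they are not equivalent.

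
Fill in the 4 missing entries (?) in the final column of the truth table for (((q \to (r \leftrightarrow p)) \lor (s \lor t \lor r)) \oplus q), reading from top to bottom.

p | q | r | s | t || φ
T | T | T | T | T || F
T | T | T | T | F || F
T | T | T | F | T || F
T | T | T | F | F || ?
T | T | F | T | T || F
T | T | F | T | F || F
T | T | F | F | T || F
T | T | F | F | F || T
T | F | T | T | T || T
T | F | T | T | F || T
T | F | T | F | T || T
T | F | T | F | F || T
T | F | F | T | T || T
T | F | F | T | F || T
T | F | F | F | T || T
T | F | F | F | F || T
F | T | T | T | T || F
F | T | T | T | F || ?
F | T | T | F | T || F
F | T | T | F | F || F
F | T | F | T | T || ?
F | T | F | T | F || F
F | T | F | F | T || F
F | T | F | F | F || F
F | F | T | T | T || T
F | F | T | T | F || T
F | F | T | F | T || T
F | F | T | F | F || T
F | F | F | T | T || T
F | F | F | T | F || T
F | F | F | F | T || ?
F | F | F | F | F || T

F, F, F, T

Row p=T, q=T, r=T, s=F, t=F: ((q \to (r \leftrightarrow p)) \lor (s \lor t \lor r)) = T, so the formula = F.
Row p=F, q=T, r=T, s=T, t=F: ((q \to (r \leftrightarrow p)) \lor (s \lor t \lor r)) = T, so the formula = F.
Row p=F, q=T, r=F, s=T, t=T: ((q \to (r \leftrightarrow p)) \lor (s \lor t \lor r)) = T, so the formula = F.
Row p=F, q=F, r=F, s=F, t=T: ((q \to (r \leftrightarrow p)) \lor (s \lor t \lor r)) = T, so the formula = T.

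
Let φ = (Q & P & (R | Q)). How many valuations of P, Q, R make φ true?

P  Q  R     (R | Q)  (Q & P & (R | Q))
T  T  T        T             T        
T  T  F        T             T        
T  F  T        T             F        
T  F  F        F             F        
F  T  T        T             F        
F  T  F        T             F        
F  F  T        T             F        
F  F  F        F             F        
The formula is true on 2 of the 8 rows.

2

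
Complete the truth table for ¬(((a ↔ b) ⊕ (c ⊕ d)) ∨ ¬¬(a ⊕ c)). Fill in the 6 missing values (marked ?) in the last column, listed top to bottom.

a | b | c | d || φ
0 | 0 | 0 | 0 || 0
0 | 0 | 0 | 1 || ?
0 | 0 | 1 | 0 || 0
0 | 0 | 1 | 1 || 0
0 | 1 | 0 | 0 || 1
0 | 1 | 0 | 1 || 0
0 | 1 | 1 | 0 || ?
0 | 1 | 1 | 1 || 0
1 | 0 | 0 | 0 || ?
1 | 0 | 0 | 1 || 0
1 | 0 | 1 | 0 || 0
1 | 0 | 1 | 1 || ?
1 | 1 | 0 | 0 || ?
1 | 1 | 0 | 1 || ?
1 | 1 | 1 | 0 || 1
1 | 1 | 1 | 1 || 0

Row a=0, b=0, c=0, d=1: ((a ↔ b) ⊕ (c ⊕ d)) = 0, ¬¬(a ⊕ c) = 0, (((a ↔ b) ⊕ (c ⊕ d)) ∨ ¬¬(a ⊕ c)) = 0, so the formula = 1.
Row a=0, b=1, c=1, d=0: ((a ↔ b) ⊕ (c ⊕ d)) = 1, ¬¬(a ⊕ c) = 1, (((a ↔ b) ⊕ (c ⊕ d)) ∨ ¬¬(a ⊕ c)) = 1, so the formula = 0.
Row a=1, b=0, c=0, d=0: ((a ↔ b) ⊕ (c ⊕ d)) = 0, ¬¬(a ⊕ c) = 1, (((a ↔ b) ⊕ (c ⊕ d)) ∨ ¬¬(a ⊕ c)) = 1, so the formula = 0.
Row a=1, b=0, c=1, d=1: ((a ↔ b) ⊕ (c ⊕ d)) = 0, ¬¬(a ⊕ c) = 0, (((a ↔ b) ⊕ (c ⊕ d)) ∨ ¬¬(a ⊕ c)) = 0, so the formula = 1.
Row a=1, b=1, c=0, d=0: ((a ↔ b) ⊕ (c ⊕ d)) = 1, ¬¬(a ⊕ c) = 1, (((a ↔ b) ⊕ (c ⊕ d)) ∨ ¬¬(a ⊕ c)) = 1, so the formula = 0.
Row a=1, b=1, c=0, d=1: ((a ↔ b) ⊕ (c ⊕ d)) = 0, ¬¬(a ⊕ c) = 1, (((a ↔ b) ⊕ (c ⊕ d)) ∨ ¬¬(a ⊕ c)) = 1, so the formula = 0.

1, 0, 0, 1, 0, 0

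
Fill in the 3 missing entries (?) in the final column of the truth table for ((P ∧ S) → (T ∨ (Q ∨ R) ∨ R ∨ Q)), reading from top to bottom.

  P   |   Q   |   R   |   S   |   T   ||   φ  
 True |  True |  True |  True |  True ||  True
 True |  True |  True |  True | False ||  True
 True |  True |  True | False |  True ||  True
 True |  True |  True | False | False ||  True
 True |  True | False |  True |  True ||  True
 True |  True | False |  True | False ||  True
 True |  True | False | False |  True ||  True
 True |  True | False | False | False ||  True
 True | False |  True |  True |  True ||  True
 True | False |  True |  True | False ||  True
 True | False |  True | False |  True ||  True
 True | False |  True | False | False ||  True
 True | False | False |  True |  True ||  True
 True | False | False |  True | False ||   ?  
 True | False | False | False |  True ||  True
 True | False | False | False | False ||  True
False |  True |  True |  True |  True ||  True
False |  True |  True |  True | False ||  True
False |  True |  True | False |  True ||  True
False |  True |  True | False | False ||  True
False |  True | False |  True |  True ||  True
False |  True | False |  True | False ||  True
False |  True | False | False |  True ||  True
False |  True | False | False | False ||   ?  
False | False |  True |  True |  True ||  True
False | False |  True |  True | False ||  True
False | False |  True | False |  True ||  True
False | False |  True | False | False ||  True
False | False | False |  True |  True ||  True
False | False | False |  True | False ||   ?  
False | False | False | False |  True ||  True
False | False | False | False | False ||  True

False, True, True

Row P=True, Q=False, R=False, S=True, T=False: (P ∧ S) = True, (T ∨ (Q ∨ R) ∨ R ∨ Q) = False, so the formula = False.
Row P=False, Q=True, R=False, S=False, T=False: (P ∧ S) = False, (T ∨ (Q ∨ R) ∨ R ∨ Q) = True, so the formula = True.
Row P=False, Q=False, R=False, S=True, T=False: (P ∧ S) = False, (T ∨ (Q ∨ R) ∨ R ∨ Q) = False, so the formula = True.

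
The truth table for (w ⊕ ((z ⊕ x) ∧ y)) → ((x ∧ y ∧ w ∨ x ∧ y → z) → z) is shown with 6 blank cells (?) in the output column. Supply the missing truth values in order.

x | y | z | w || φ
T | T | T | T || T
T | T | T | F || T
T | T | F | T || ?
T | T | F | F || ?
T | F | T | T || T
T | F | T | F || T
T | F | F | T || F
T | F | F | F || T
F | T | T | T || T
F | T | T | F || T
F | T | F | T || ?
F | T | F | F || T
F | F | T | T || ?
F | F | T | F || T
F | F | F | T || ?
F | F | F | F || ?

Row x=T, y=T, z=F, w=T: (w ⊕ ((z ⊕ x) ∧ y)) = F, ((x ∧ y ∧ w ∨ x ∧ y → z) → z) = T, so the formula = T.
Row x=T, y=T, z=F, w=F: (w ⊕ ((z ⊕ x) ∧ y)) = T, ((x ∧ y ∧ w ∨ x ∧ y → z) → z) = T, so the formula = T.
Row x=F, y=T, z=F, w=T: (w ⊕ ((z ⊕ x) ∧ y)) = T, ((x ∧ y ∧ w ∨ x ∧ y → z) → z) = F, so the formula = F.
Row x=F, y=F, z=T, w=T: (w ⊕ ((z ⊕ x) ∧ y)) = T, ((x ∧ y ∧ w ∨ x ∧ y → z) → z) = T, so the formula = T.
Row x=F, y=F, z=F, w=T: (w ⊕ ((z ⊕ x) ∧ y)) = T, ((x ∧ y ∧ w ∨ x ∧ y → z) → z) = F, so the formula = F.
Row x=F, y=F, z=F, w=F: (w ⊕ ((z ⊕ x) ∧ y)) = F, ((x ∧ y ∧ w ∨ x ∧ y → z) → z) = F, so the formula = T.

T, T, F, T, F, T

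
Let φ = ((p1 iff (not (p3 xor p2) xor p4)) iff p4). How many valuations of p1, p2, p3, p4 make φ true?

8

p1 | p2 | p3 | p4 || φ
T  | T  | T  | T  || F
T  | T  | T  | F  || F
T  | T  | F  | T  || T
T  | T  | F  | F  || T
T  | F  | T  | T  || T
T  | F  | T  | F  || T
T  | F  | F  | T  || F
T  | F  | F  | F  || F
F  | T  | T  | T  || T
F  | T  | T  | F  || T
F  | T  | F  | T  || F
F  | T  | F  | F  || F
F  | F  | T  | T  || F
F  | F  | T  | F  || F
F  | F  | F  | T  || T
F  | F  | F  | F  || T
The formula is true on 8 of the 16 rows.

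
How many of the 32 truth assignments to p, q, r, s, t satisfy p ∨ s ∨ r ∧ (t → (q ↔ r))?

p | q | r | s | t | ((p ∨ s) ∨ (r ∧ (t → (q ↔ r))))
- | - | - | - | - | -------------------------------
F | F | F | F | F |                F               
F | F | F | F | T |                F               
F | F | F | T | F |                T               
F | F | F | T | T |                T               
F | F | T | F | F |                T               
F | F | T | F | T |                F               
F | F | T | T | F |                T               
F | F | T | T | T |                T               
F | T | F | F | F |                F               
F | T | F | F | T |                F               
F | T | F | T | F |                T               
F | T | F | T | T |                T               
F | T | T | F | F |                T               
F | T | T | F | T |                T               
F | T | T | T | F |                T               
F | T | T | T | T |                T               
T | F | F | F | F |                T               
T | F | F | F | T |                T               
T | F | F | T | F |                T               
T | F | F | T | T |                T               
T | F | T | F | F |                T               
T | F | T | F | T |                T               
T | F | T | T | F |                T               
T | F | T | T | T |                T               
T | T | F | F | F |                T               
T | T | F | F | T |                T               
T | T | F | T | F |                T               
T | T | F | T | T |                T               
T | T | T | F | F |                T               
T | T | T | F | T |                T               
T | T | T | T | F |                T               
T | T | T | T | T |                T               
The formula is true on 27 of the 32 rows.

27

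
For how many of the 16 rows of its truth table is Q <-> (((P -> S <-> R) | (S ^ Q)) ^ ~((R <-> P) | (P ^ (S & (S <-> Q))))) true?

P  Q  R  S     (P -> S)  ((P -> S) <-> R)  (S ^ Q)  (((P -> S) <-> R) | (S ^ Q))  (R <-> P)  (S <-> Q)  (S & (S <-> Q))  (P ^ (S & (S <-> Q)))  φ
0  0  0  0        1             0             0                  0                    1          1             0                   0            1
0  0  0  1        1             0             1                  1                    1          0             0                   0            0
0  0  1  0        1             1             0                  1                    0          1             0                   0            1
0  0  1  1        1             1             1                  1                    0          0             0                   0            1
0  1  0  0        1             0             1                  1                    1          0             0                   0            1
0  1  0  1        1             0             0                  0                    1          1             1                   1            0
0  1  1  0        1             1             1                  1                    0          0             0                   0            0
0  1  1  1        1             1             0                  1                    0          1             1                   1            1
1  0  0  0        0             1             0                  1                    0          1             0                   1            0
1  0  0  1        1             0             1                  1                    0          0             0                   1            0
1  0  1  0        0             0             0                  0                    1          1             0                   1            1
1  0  1  1        1             1             1                  1                    1          0             0                   1            0
1  1  0  0        0             1             1                  1                    0          0             0                   1            1
1  1  0  1        1             0             0                  0                    0          1             1                   0            1
1  1  1  0        0             0             1                  1                    1          0             0                   1            1
1  1  1  1        1             1             0                  1                    1          1             1                   0            1
The formula is true on 10 of the 16 rows.

10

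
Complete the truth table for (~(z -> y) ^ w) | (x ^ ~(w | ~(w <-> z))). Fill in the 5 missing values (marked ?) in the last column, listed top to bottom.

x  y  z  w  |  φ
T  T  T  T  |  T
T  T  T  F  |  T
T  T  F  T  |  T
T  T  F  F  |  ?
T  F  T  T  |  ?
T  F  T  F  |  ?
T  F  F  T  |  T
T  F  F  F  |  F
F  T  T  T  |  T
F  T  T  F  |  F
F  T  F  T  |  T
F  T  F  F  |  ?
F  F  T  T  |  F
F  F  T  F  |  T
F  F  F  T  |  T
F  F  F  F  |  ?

Row x=T, y=T, z=F, w=F: (~(z -> y) ^ w) = F, (x ^ ~(w | ~(w <-> z))) = F, so the formula = F.
Row x=T, y=F, z=T, w=T: (~(z -> y) ^ w) = F, (x ^ ~(w | ~(w <-> z))) = T, so the formula = T.
Row x=T, y=F, z=T, w=F: (~(z -> y) ^ w) = T, (x ^ ~(w | ~(w <-> z))) = T, so the formula = T.
Row x=F, y=T, z=F, w=F: (~(z -> y) ^ w) = F, (x ^ ~(w | ~(w <-> z))) = T, so the formula = T.
Row x=F, y=F, z=F, w=F: (~(z -> y) ^ w) = F, (x ^ ~(w | ~(w <-> z))) = T, so the formula = T.

F, T, T, T, T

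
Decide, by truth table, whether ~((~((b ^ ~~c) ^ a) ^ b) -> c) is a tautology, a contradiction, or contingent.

contingent

a  b  c  |  ~c  ~~c  (b ^ ~~c)  ((b ^ ~~c) ^ a)  ~((b ^ ~~c) ^ a)  (~((b ^ ~~c) ^ a) ^ b)  ~((~((b ^ ~~c) ^ a) ^ b) -> c)
0  0  0  |  1    0       0             0                1                    1                           1               
0  0  1  |  0    1       1             1                0                    0                           0               
0  1  0  |  1    0       1             1                0                    1                           1               
0  1  1  |  0    1       0             0                1                    0                           0               
1  0  0  |  1    0       0             1                0                    0                           0               
1  0  1  |  0    1       1             0                1                    1                           0               
1  1  0  |  1    0       1             0                1                    0                           0               
1  1  1  |  0    1       0             1                0                    1                           0               
2 of 8 rows are 1, so the formula is contingent.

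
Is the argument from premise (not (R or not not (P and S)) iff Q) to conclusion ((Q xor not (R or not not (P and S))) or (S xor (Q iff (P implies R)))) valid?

no

P  Q  R  S  |  φ  ψ
1  1  1  1  |  0  1
1  1  1  0  |  0  1
1  1  0  1  |  0  1
1  1  0  0  |  1  0
1  0  1  1  |  1  1
1  0  1  0  |  1  0
1  0  0  1  |  1  0
1  0  0  0  |  0  1
0  1  1  1  |  0  1
0  1  1  0  |  0  1
0  1  0  1  |  1  0
0  1  0  0  |  1  1
0  0  1  1  |  1  1
0  0  1  0  |  1  0
0  0  0  1  |  0  1
0  0  0  0  |  0  1
At P=1, Q=1, R=0, S=0 we have φ true but ψ false, so φ does not entail ψ.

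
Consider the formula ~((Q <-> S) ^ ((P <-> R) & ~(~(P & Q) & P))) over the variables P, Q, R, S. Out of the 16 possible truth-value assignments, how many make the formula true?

  P   |   Q   |   R   |   S   | (Q <-> S) | (P <-> R) | (P & Q) | ~(P & Q) | (~(P & Q) & P) | ~(~(P & Q) & P) |   φ  
----- | ----- | ----- | ----- | --------- | --------- | ------- | -------- | -------------- | --------------- | -----
False | False | False | False |    True   |    True   |  False  |   True   |     False      |       True      |  True
False | False | False |  True |   False   |    True   |  False  |   True   |     False      |       True      | False
False | False |  True | False |    True   |   False   |  False  |   True   |     False      |       True      | False
False | False |  True |  True |   False   |   False   |  False  |   True   |     False      |       True      |  True
False |  True | False | False |   False   |    True   |  False  |   True   |     False      |       True      | False
False |  True | False |  True |    True   |    True   |  False  |   True   |     False      |       True      |  True
False |  True |  True | False |   False   |   False   |  False  |   True   |     False      |       True      |  True
False |  True |  True |  True |    True   |   False   |  False  |   True   |     False      |       True      | False
 True | False | False | False |    True   |   False   |  False  |   True   |      True      |      False      | False
 True | False | False |  True |   False   |   False   |  False  |   True   |      True      |      False      |  True
 True | False |  True | False |    True   |    True   |  False  |   True   |      True      |      False      | False
 True | False |  True |  True |   False   |    True   |  False  |   True   |      True      |      False      |  True
 True |  True | False | False |   False   |   False   |   True  |  False   |     False      |       True      |  True
 True |  True | False |  True |    True   |   False   |   True  |  False   |     False      |       True      | False
 True |  True |  True | False |   False   |    True   |   True  |  False   |     False      |       True      | False
 True |  True |  True |  True |    True   |    True   |   True  |  False   |     False      |       True      |  True
The formula is true on 8 of the 16 rows.

8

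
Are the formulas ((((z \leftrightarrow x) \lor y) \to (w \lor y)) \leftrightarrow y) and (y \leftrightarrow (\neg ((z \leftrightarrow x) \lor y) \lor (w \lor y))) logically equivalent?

x | y | z | w || φ | ψ
F | F | F | F || T | T
F | F | F | T || F | F
F | F | T | F || F | F
F | F | T | T || F | F
F | T | F | F || T | T
F | T | F | T || T | T
F | T | T | F || T | T
F | T | T | T || T | T
T | F | F | F || F | F
T | F | F | T || F | F
T | F | T | F || T | T
T | F | T | T || F | F
T | T | F | F || T | T
T | T | F | T || T | T
T | T | T | F || T | T
T | T | T | T || T | T
The columns for φ and ψ agree on every row, so they are logically equivalent.

equivalent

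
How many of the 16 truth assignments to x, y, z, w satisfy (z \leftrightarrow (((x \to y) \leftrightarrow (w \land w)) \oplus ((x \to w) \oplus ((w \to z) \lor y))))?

  x   |   y   |   z   |   w   || (x \to y) | (w \land w) | (x \to w) | (w \to z) | ((w \to z) \lor y) |   φ  
False | False | False | False ||    True   |    False    |    True   |    True   |        True        |  True
False | False | False |  True ||    True   |     True    |    True   |   False   |       False        |  True
False | False |  True | False ||    True   |    False    |    True   |    True   |        True        | False
False | False |  True |  True ||    True   |     True    |    True   |    True   |        True        |  True
False |  True | False | False ||    True   |    False    |    True   |    True   |        True        |  True
False |  True | False |  True ||    True   |     True    |    True   |   False   |        True        | False
False |  True |  True | False ||    True   |    False    |    True   |    True   |        True        | False
False |  True |  True |  True ||    True   |     True    |    True   |    True   |        True        |  True
 True | False | False | False ||   False   |    False    |   False   |    True   |        True        |  True
 True | False | False |  True ||   False   |     True    |    True   |   False   |       False        | False
 True | False |  True | False ||   False   |    False    |   False   |    True   |        True        | False
 True | False |  True |  True ||   False   |     True    |    True   |    True   |        True        | False
 True |  True | False | False ||    True   |    False    |   False   |    True   |        True        | False
 True |  True | False |  True ||    True   |     True    |    True   |   False   |        True        | False
 True |  True |  True | False ||    True   |    False    |   False   |    True   |        True        |  True
 True |  True |  True |  True ||    True   |     True    |    True   |    True   |        True        |  True
The formula is true on 8 of the 16 rows.

8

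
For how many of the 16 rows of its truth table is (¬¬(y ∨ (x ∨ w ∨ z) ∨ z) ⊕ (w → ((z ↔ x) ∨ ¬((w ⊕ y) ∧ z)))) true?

x | y | z | w | (x ∨ w ∨ z) | (y ∨ (x ∨ w ∨ z) ∨ z) | ¬(y ∨ (x ∨ w ∨ z) ∨ z) | ¬¬(y ∨ (x ∨ w ∨ z) ∨ z) | (z ↔ x) | (w ⊕ y) | ((w ⊕ y) ∧ z) | ¬((w ⊕ y) ∧ z) | ((z ↔ x) ∨ ¬((w ⊕ y) ∧ z)) | φ
- | - | - | - | ----------- | --------------------- | ---------------------- | ----------------------- | ------- | ------- | ------------- | -------------- | -------------------------- | -
0 | 0 | 0 | 0 |      0      |           0           |           1            |            0            |    1    |    0    |       0       |       1        |             1              | 1
0 | 0 | 0 | 1 |      1      |           1           |           0            |            1            |    1    |    1    |       0       |       1        |             1              | 0
0 | 0 | 1 | 0 |      1      |           1           |           0            |            1            |    0    |    0    |       0       |       1        |             1              | 0
0 | 0 | 1 | 1 |      1      |           1           |           0            |            1            |    0    |    1    |       1       |       0        |             0              | 1
0 | 1 | 0 | 0 |      0      |           1           |           0            |            1            |    1    |    1    |       0       |       1        |             1              | 0
0 | 1 | 0 | 1 |      1      |           1           |           0            |            1            |    1    |    0    |       0       |       1        |             1              | 0
0 | 1 | 1 | 0 |      1      |           1           |           0            |            1            |    0    |    1    |       1       |       0        |             0              | 0
0 | 1 | 1 | 1 |      1      |           1           |           0            |            1            |    0    |    0    |       0       |       1        |             1              | 0
1 | 0 | 0 | 0 |      1      |           1           |           0            |            1            |    0    |    0    |       0       |       1        |             1              | 0
1 | 0 | 0 | 1 |      1      |           1           |           0            |            1            |    0    |    1    |       0       |       1        |             1              | 0
1 | 0 | 1 | 0 |      1      |           1           |           0            |            1            |    1    |    0    |       0       |       1        |             1              | 0
1 | 0 | 1 | 1 |      1      |           1           |           0            |            1            |    1    |    1    |       1       |       0        |             1              | 0
1 | 1 | 0 | 0 |      1      |           1           |           0            |            1            |    0    |    1    |       0       |       1        |             1              | 0
1 | 1 | 0 | 1 |      1      |           1           |           0            |            1            |    0    |    0    |       0       |       1        |             1              | 0
1 | 1 | 1 | 0 |      1      |           1           |           0            |            1            |    1    |    1    |       1       |       0        |             1              | 0
1 | 1 | 1 | 1 |      1      |           1           |           0            |            1            |    1    |    0    |       0       |       1        |             1              | 0
The formula is true on 2 of the 16 rows.

2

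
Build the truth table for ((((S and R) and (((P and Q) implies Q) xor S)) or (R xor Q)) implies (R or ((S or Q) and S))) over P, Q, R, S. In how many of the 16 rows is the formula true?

P | Q | R | S || (S and R) | (P and Q) | ((P and Q) implies Q) | (R xor Q) | (S or Q) | ((S or Q) and S) | (R or ((S or Q) and S)) | φ
T | T | T | T ||     T     |     T     |           T           |     F     |    T     |        T         |            T            | T
T | T | T | F ||     F     |     T     |           T           |     F     |    T     |        F         |            T            | T
T | T | F | T ||     F     |     T     |           T           |     T     |    T     |        T         |            T            | T
T | T | F | F ||     F     |     T     |           T           |     T     |    T     |        F         |            F            | F
T | F | T | T ||     T     |     F     |           T           |     T     |    T     |        T         |            T            | T
T | F | T | F ||     F     |     F     |           T           |     T     |    F     |        F         |            T            | T
T | F | F | T ||     F     |     F     |           T           |     F     |    T     |        T         |            T            | T
T | F | F | F ||     F     |     F     |           T           |     F     |    F     |        F         |            F            | T
F | T | T | T ||     T     |     F     |           T           |     F     |    T     |        T         |            T            | T
F | T | T | F ||     F     |     F     |           T           |     F     |    T     |        F         |            T            | T
F | T | F | T ||     F     |     F     |           T           |     T     |    T     |        T         |            T            | T
F | T | F | F ||     F     |     F     |           T           |     T     |    T     |        F         |            F            | F
F | F | T | T ||     T     |     F     |           T           |     T     |    T     |        T         |            T            | T
F | F | T | F ||     F     |     F     |           T           |     T     |    F     |        F         |            T            | T
F | F | F | T ||     F     |     F     |           T           |     F     |    T     |        T         |            T            | T
F | F | F | F ||     F     |     F     |           T           |     F     |    F     |        F         |            F            | T
The formula is true on 14 of the 16 rows.

14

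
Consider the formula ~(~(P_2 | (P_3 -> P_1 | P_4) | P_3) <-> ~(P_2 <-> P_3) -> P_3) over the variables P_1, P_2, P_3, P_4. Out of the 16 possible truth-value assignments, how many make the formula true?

12

P_1 | P_2 | P_3 | P_4 || φ
 T  |  T  |  T  |  T  || T
 T  |  T  |  T  |  F  || T
 T  |  T  |  F  |  T  || F
 T  |  T  |  F  |  F  || F
 T  |  F  |  T  |  T  || T
 T  |  F  |  T  |  F  || T
 T  |  F  |  F  |  T  || T
 T  |  F  |  F  |  F  || T
 F  |  T  |  T  |  T  || T
 F  |  T  |  T  |  F  || T
 F  |  T  |  F  |  T  || F
 F  |  T  |  F  |  F  || F
 F  |  F  |  T  |  T  || T
 F  |  F  |  T  |  F  || T
 F  |  F  |  F  |  T  || T
 F  |  F  |  F  |  F  || T
The formula is true on 12 of the 16 rows.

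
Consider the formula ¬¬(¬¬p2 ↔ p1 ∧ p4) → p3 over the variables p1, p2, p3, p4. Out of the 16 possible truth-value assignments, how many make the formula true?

12

p1 | p2 | p3 | p4 || (¬¬(¬¬p2 ↔ (p1 ∧ p4)) → p3)
1  | 1  | 1  | 1  ||              1             
1  | 1  | 1  | 0  ||              1             
1  | 1  | 0  | 1  ||              0             
1  | 1  | 0  | 0  ||              1             
1  | 0  | 1  | 1  ||              1             
1  | 0  | 1  | 0  ||              1             
1  | 0  | 0  | 1  ||              1             
1  | 0  | 0  | 0  ||              0             
0  | 1  | 1  | 1  ||              1             
0  | 1  | 1  | 0  ||              1             
0  | 1  | 0  | 1  ||              1             
0  | 1  | 0  | 0  ||              1             
0  | 0  | 1  | 1  ||              1             
0  | 0  | 1  | 0  ||              1             
0  | 0  | 0  | 1  ||              0             
0  | 0  | 0  | 0  ||              0             
The formula is true on 12 of the 16 rows.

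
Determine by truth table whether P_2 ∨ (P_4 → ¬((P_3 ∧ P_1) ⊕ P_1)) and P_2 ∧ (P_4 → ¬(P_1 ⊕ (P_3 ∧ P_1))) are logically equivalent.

not equivalent

P_1  P_2  P_3  P_4  |  φ  ψ
 1    1    1    1   |  1  1
 1    1    1    0   |  1  1
 1    1    0    1   |  1  0
 1    1    0    0   |  1  1
 1    0    1    1   |  1  0
 1    0    1    0   |  1  0
 1    0    0    1   |  0  0
 1    0    0    0   |  1  0
 0    1    1    1   |  1  1
 0    1    1    0   |  1  1
 0    1    0    1   |  1  1
 0    1    0    0   |  1  1
 0    0    1    1   |  1  0
 0    0    1    0   |  1  0
 0    0    0    1   |  1  0
 0    0    0    0   |  1  0
The columns differ at P_1=1, P_2=1, P_3=0, P_4=1 (φ=1, ψ=0), so they are not equivalent.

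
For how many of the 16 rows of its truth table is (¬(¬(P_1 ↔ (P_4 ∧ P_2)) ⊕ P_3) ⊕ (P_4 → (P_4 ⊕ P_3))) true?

P_1 | P_2 | P_3 | P_4 | φ
--- | --- | --- | --- | -
 T  |  T  |  T  |  T  | F
 T  |  T  |  T  |  F  | F
 T  |  T  |  F  |  T  | F
 T  |  T  |  F  |  F  | T
 T  |  F  |  T  |  T  | T
 T  |  F  |  T  |  F  | F
 T  |  F  |  F  |  T  | T
 T  |  F  |  F  |  F  | T
 F  |  T  |  T  |  T  | T
 F  |  T  |  T  |  F  | T
 F  |  T  |  F  |  T  | T
 F  |  T  |  F  |  F  | F
 F  |  F  |  T  |  T  | F
 F  |  F  |  T  |  F  | T
 F  |  F  |  F  |  T  | F
 F  |  F  |  F  |  F  | F
The formula is true on 8 of the 16 rows.

8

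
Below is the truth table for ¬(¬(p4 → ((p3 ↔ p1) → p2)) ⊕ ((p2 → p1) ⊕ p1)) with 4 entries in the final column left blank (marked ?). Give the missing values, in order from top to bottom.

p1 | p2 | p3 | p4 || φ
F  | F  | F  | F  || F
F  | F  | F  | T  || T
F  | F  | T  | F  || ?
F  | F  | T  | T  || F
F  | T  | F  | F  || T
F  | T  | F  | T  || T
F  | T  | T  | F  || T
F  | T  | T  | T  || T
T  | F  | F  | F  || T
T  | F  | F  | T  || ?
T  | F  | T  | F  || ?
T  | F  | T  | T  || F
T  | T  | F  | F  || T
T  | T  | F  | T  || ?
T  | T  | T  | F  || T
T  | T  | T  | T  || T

Row p1=F, p2=F, p3=T, p4=F: ¬(p4 → ((p3 ↔ p1) → p2)) = F, ((p2 → p1) ⊕ p1) = T, (¬(p4 → ((p3 ↔ p1) → p2)) ⊕ ((p2 → p1) ⊕ p1)) = T, so the formula = F.
Row p1=T, p2=F, p3=F, p4=T: ¬(p4 → ((p3 ↔ p1) → p2)) = F, ((p2 → p1) ⊕ p1) = F, (¬(p4 → ((p3 ↔ p1) → p2)) ⊕ ((p2 → p1) ⊕ p1)) = F, so the formula = T.
Row p1=T, p2=F, p3=T, p4=F: ¬(p4 → ((p3 ↔ p1) → p2)) = F, ((p2 → p1) ⊕ p1) = F, (¬(p4 → ((p3 ↔ p1) → p2)) ⊕ ((p2 → p1) ⊕ p1)) = F, so the formula = T.
Row p1=T, p2=T, p3=F, p4=T: ¬(p4 → ((p3 ↔ p1) → p2)) = F, ((p2 → p1) ⊕ p1) = F, (¬(p4 → ((p3 ↔ p1) → p2)) ⊕ ((p2 → p1) ⊕ p1)) = F, so the formula = T.

F, T, T, T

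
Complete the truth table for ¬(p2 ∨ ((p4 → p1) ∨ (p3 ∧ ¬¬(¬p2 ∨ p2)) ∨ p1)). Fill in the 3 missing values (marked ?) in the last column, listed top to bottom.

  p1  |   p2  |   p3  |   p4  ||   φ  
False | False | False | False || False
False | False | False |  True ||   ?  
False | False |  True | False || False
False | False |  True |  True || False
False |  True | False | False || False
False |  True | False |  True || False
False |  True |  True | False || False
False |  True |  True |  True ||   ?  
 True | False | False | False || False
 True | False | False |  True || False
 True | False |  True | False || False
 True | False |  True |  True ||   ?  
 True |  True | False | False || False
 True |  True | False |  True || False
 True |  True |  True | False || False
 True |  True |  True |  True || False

Row p1=False, p2=False, p3=False, p4=True: ((p4 → p1) ∨ (p3 ∧ ¬¬(¬p2 ∨ p2)) ∨ p1) = False, (p2 ∨ ((p4 → p1) ∨ (p3 ∧ ¬¬(¬p2 ∨ p2)) ∨ p1)) = False, so the formula = True.
Row p1=False, p2=True, p3=True, p4=True: ((p4 → p1) ∨ (p3 ∧ ¬¬(¬p2 ∨ p2)) ∨ p1) = True, (p2 ∨ ((p4 → p1) ∨ (p3 ∧ ¬¬(¬p2 ∨ p2)) ∨ p1)) = True, so the formula = False.
Row p1=True, p2=False, p3=True, p4=True: ((p4 → p1) ∨ (p3 ∧ ¬¬(¬p2 ∨ p2)) ∨ p1) = True, (p2 ∨ ((p4 → p1) ∨ (p3 ∧ ¬¬(¬p2 ∨ p2)) ∨ p1)) = True, so the formula = False.

True, False, False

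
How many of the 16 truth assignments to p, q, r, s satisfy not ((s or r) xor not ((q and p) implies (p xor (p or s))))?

p | q | r | s | (s or r) | (q and p) | (p or s) | (p xor (p or s)) | φ
- | - | - | - | -------- | --------- | -------- | ---------------- | -
0 | 0 | 0 | 0 |    0     |     0     |    0     |        0         | 1
0 | 0 | 0 | 1 |    1     |     0     |    1     |        1         | 0
0 | 0 | 1 | 0 |    1     |     0     |    0     |        0         | 0
0 | 0 | 1 | 1 |    1     |     0     |    1     |        1         | 0
0 | 1 | 0 | 0 |    0     |     0     |    0     |        0         | 1
0 | 1 | 0 | 1 |    1     |     0     |    1     |        1         | 0
0 | 1 | 1 | 0 |    1     |     0     |    0     |        0         | 0
0 | 1 | 1 | 1 |    1     |     0     |    1     |        1         | 0
1 | 0 | 0 | 0 |    0     |     0     |    1     |        0         | 1
1 | 0 | 0 | 1 |    1     |     0     |    1     |        0         | 0
1 | 0 | 1 | 0 |    1     |     0     |    1     |        0         | 0
1 | 0 | 1 | 1 |    1     |     0     |    1     |        0         | 0
1 | 1 | 0 | 0 |    0     |     1     |    1     |        0         | 0
1 | 1 | 0 | 1 |    1     |     1     |    1     |        0         | 1
1 | 1 | 1 | 0 |    1     |     1     |    1     |        0         | 1
1 | 1 | 1 | 1 |    1     |     1     |    1     |        0         | 1
The formula is true on 6 of the 16 rows.

6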